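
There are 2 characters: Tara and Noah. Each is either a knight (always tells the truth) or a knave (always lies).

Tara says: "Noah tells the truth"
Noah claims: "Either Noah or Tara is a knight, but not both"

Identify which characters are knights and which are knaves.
Tara is a knave.
Noah is a knave.

Verification:
- Tara (knave) says "Noah tells the truth" - this is FALSE (a lie) because Noah is a knave.
- Noah (knave) says "Either Noah or Tara is a knight, but not both" - this is FALSE (a lie) because Noah is a knave and Tara is a knave.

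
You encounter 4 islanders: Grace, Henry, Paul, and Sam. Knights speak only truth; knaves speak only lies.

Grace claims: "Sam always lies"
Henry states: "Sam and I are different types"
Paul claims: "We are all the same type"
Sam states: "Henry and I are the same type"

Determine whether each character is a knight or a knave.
Grace is a knight.
Henry is a knight.
Paul is a knave.
Sam is a knave.

Verification:
- Grace (knight) says "Sam always lies" - this is TRUE because Sam is a knave.
- Henry (knight) says "Sam and I are different types" - this is TRUE because Henry is a knight and Sam is a knave.
- Paul (knave) says "We are all the same type" - this is FALSE (a lie) because Grace and Henry are knights and Paul and Sam are knaves.
- Sam (knave) says "Henry and I are the same type" - this is FALSE (a lie) because Sam is a knave and Henry is a knight.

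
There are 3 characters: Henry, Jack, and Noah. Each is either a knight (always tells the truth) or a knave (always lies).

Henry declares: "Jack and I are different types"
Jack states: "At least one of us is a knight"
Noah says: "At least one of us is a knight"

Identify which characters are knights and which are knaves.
Henry is a knave.
Jack is a knave.
Noah is a knave.

Verification:
- Henry (knave) says "Jack and I are different types" - this is FALSE (a lie) because Henry is a knave and Jack is a knave.
- Jack (knave) says "At least one of us is a knight" - this is FALSE (a lie) because no one is a knight.
- Noah (knave) says "At least one of us is a knight" - this is FALSE (a lie) because no one is a knight.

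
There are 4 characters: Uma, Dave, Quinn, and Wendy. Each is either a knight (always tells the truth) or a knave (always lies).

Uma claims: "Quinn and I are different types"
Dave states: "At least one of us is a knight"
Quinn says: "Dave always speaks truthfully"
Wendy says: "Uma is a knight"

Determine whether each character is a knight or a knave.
Uma is a knave.
Dave is a knave.
Quinn is a knave.
Wendy is a knave.

Verification:
- Uma (knave) says "Quinn and I are different types" - this is FALSE (a lie) because Uma is a knave and Quinn is a knave.
- Dave (knave) says "At least one of us is a knight" - this is FALSE (a lie) because no one is a knight.
- Quinn (knave) says "Dave always speaks truthfully" - this is FALSE (a lie) because Dave is a knave.
- Wendy (knave) says "Uma is a knight" - this is FALSE (a lie) because Uma is a knave.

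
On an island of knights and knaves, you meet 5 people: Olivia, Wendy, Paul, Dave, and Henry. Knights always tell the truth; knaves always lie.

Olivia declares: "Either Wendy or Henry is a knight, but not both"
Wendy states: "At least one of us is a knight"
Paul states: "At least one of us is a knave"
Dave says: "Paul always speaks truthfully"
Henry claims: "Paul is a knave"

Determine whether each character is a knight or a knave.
Olivia is a knight.
Wendy is a knight.
Paul is a knight.
Dave is a knight.
Henry is a knave.

Verification:
- Olivia (knight) says "Either Wendy or Henry is a knight, but not both" - this is TRUE because Wendy is a knight and Henry is a knave.
- Wendy (knight) says "At least one of us is a knight" - this is TRUE because Olivia, Wendy, Paul, and Dave are knights.
- Paul (knight) says "At least one of us is a knave" - this is TRUE because Henry is a knave.
- Dave (knight) says "Paul always speaks truthfully" - this is TRUE because Paul is a knight.
- Henry (knave) says "Paul is a knave" - this is FALSE (a lie) because Paul is a knight.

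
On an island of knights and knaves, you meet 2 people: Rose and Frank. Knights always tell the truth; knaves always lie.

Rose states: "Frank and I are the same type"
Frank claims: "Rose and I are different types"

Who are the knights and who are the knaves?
Rose is a knave.
Frank is a knight.

Verification:
- Rose (knave) says "Frank and I are the same type" - this is FALSE (a lie) because Rose is a knave and Frank is a knight.
- Frank (knight) says "Rose and I are different types" - this is TRUE because Frank is a knight and Rose is a knave.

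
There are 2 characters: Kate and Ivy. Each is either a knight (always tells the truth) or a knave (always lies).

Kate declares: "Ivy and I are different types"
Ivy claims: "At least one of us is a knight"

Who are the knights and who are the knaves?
Kate is a knave.
Ivy is a knave.

Verification:
- Kate (knave) says "Ivy and I are different types" - this is FALSE (a lie) because Kate is a knave and Ivy is a knave.
- Ivy (knave) says "At least one of us is a knight" - this is FALSE (a lie) because no one is a knight.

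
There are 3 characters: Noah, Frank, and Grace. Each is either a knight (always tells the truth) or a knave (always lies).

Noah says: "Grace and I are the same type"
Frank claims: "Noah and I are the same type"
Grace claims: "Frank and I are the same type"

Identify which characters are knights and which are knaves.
Noah is a knight.
Frank is a knight.
Grace is a knight.

Verification:
- Noah (knight) says "Grace and I are the same type" - this is TRUE because Noah is a knight and Grace is a knight.
- Frank (knight) says "Noah and I are the same type" - this is TRUE because Frank is a knight and Noah is a knight.
- Grace (knight) says "Frank and I are the same type" - this is TRUE because Grace is a knight and Frank is a knight.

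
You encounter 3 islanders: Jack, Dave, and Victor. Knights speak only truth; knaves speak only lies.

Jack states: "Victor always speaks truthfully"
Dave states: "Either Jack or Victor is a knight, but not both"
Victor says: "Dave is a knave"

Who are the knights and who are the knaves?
Jack is a knight.
Dave is a knave.
Victor is a knight.

Verification:
- Jack (knight) says "Victor always speaks truthfully" - this is TRUE because Victor is a knight.
- Dave (knave) says "Either Jack or Victor is a knight, but not both" - this is FALSE (a lie) because Jack is a knight and Victor is a knight.
- Victor (knight) says "Dave is a knave" - this is TRUE because Dave is a knave.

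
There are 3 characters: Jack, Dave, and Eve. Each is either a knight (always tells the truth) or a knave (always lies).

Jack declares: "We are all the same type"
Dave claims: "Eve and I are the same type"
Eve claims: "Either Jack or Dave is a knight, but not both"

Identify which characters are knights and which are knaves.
Jack is a knave.
Dave is a knight.
Eve is a knight.

Verification:
- Jack (knave) says "We are all the same type" - this is FALSE (a lie) because Dave and Eve are knights and Jack is a knave.
- Dave (knight) says "Eve and I are the same type" - this is TRUE because Dave is a knight and Eve is a knight.
- Eve (knight) says "Either Jack or Dave is a knight, but not both" - this is TRUE because Jack is a knave and Dave is a knight.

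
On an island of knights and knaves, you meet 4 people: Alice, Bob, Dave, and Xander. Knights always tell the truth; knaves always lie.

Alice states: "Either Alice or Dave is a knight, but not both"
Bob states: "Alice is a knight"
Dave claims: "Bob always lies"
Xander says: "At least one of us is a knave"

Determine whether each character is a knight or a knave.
Alice is a knight.
Bob is a knight.
Dave is a knave.
Xander is a knight.

Verification:
- Alice (knight) says "Either Alice or Dave is a knight, but not both" - this is TRUE because Alice is a knight and Dave is a knave.
- Bob (knight) says "Alice is a knight" - this is TRUE because Alice is a knight.
- Dave (knave) says "Bob always lies" - this is FALSE (a lie) because Bob is a knight.
- Xander (knight) says "At least one of us is a knave" - this is TRUE because Dave is a knave.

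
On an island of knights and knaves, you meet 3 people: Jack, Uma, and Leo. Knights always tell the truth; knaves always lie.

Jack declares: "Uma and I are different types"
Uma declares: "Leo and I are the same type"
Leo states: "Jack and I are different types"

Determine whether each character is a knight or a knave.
Jack is a knave.
Uma is a knave.
Leo is a knight.

Verification:
- Jack (knave) says "Uma and I are different types" - this is FALSE (a lie) because Jack is a knave and Uma is a knave.
- Uma (knave) says "Leo and I are the same type" - this is FALSE (a lie) because Uma is a knave and Leo is a knight.
- Leo (knight) says "Jack and I are different types" - this is TRUE because Leo is a knight and Jack is a knave.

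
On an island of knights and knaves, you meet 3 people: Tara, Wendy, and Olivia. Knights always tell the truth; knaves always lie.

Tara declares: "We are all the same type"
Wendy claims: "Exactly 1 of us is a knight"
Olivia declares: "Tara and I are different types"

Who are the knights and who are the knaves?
Tara is a knave.
Wendy is a knight.
Olivia is a knave.

Verification:
- Tara (knave) says "We are all the same type" - this is FALSE (a lie) because Wendy is a knight and Tara and Olivia are knaves.
- Wendy (knight) says "Exactly 1 of us is a knight" - this is TRUE because there are 1 knights.
- Olivia (knave) says "Tara and I are different types" - this is FALSE (a lie) because Olivia is a knave and Tara is a knave.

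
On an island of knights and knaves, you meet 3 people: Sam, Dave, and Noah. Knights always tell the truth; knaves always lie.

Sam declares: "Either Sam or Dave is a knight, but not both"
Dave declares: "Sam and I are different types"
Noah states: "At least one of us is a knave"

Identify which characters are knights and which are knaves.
Sam is a knave.
Dave is a knave.
Noah is a knight.

Verification:
- Sam (knave) says "Either Sam or Dave is a knight, but not both" - this is FALSE (a lie) because Sam is a knave and Dave is a knave.
- Dave (knave) says "Sam and I are different types" - this is FALSE (a lie) because Dave is a knave and Sam is a knave.
- Noah (knight) says "At least one of us is a knave" - this is TRUE because Sam and Dave are knaves.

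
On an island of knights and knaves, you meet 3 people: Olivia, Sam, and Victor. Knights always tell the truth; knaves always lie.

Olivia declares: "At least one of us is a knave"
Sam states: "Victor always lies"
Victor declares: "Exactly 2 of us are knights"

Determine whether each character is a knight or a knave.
Olivia is a knight.
Sam is a knave.
Victor is a knight.

Verification:
- Olivia (knight) says "At least one of us is a knave" - this is TRUE because Sam is a knave.
- Sam (knave) says "Victor always lies" - this is FALSE (a lie) because Victor is a knight.
- Victor (knight) says "Exactly 2 of us are knights" - this is TRUE because there are 2 knights.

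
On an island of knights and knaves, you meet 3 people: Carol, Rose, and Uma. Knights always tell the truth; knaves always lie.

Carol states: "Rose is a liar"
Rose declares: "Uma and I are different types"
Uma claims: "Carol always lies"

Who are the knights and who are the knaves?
Carol is a knight.
Rose is a knave.
Uma is a knave.

Verification:
- Carol (knight) says "Rose is a liar" - this is TRUE because Rose is a knave.
- Rose (knave) says "Uma and I are different types" - this is FALSE (a lie) because Rose is a knave and Uma is a knave.
- Uma (knave) says "Carol always lies" - this is FALSE (a lie) because Carol is a knight.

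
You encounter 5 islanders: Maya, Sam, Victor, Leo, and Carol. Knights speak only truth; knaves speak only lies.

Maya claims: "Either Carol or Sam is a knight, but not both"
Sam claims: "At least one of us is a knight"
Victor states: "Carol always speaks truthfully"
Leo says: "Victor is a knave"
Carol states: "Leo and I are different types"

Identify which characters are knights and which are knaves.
Maya is a knave.
Sam is a knight.
Victor is a knight.
Leo is a knave.
Carol is a knight.

Verification:
- Maya (knave) says "Either Carol or Sam is a knight, but not both" - this is FALSE (a lie) because Carol is a knight and Sam is a knight.
- Sam (knight) says "At least one of us is a knight" - this is TRUE because Sam, Victor, and Carol are knights.
- Victor (knight) says "Carol always speaks truthfully" - this is TRUE because Carol is a knight.
- Leo (knave) says "Victor is a knave" - this is FALSE (a lie) because Victor is a knight.
- Carol (knight) says "Leo and I are different types" - this is TRUE because Carol is a knight and Leo is a knave.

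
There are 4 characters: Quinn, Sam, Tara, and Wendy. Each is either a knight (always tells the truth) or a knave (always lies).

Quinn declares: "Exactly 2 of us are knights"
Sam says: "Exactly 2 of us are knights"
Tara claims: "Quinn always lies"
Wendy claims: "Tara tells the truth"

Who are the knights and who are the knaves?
Quinn is a knight.
Sam is a knight.
Tara is a knave.
Wendy is a knave.

Verification:
- Quinn (knight) says "Exactly 2 of us are knights" - this is TRUE because there are 2 knights.
- Sam (knight) says "Exactly 2 of us are knights" - this is TRUE because there are 2 knights.
- Tara (knave) says "Quinn always lies" - this is FALSE (a lie) because Quinn is a knight.
- Wendy (knave) says "Tara tells the truth" - this is FALSE (a lie) because Tara is a knave.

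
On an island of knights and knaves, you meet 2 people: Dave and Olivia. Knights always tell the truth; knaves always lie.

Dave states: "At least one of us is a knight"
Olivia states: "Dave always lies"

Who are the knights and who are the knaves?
Dave is a knight.
Olivia is a knave.

Verification:
- Dave (knight) says "At least one of us is a knight" - this is TRUE because Dave is a knight.
- Olivia (knave) says "Dave always lies" - this is FALSE (a lie) because Dave is a knight.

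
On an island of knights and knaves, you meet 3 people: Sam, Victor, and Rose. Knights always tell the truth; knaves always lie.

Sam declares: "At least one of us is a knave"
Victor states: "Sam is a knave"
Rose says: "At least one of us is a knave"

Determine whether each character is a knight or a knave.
Sam is a knight.
Victor is a knave.
Rose is a knight.

Verification:
- Sam (knight) says "At least one of us is a knave" - this is TRUE because Victor is a knave.
- Victor (knave) says "Sam is a knave" - this is FALSE (a lie) because Sam is a knight.
- Rose (knight) says "At least one of us is a knave" - this is TRUE because Victor is a knave.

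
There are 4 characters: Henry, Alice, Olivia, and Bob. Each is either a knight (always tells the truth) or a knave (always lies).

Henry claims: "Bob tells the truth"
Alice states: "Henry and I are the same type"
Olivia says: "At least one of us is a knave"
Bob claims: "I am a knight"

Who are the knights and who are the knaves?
Henry is a knight.
Alice is a knave.
Olivia is a knight.
Bob is a knight.

Verification:
- Henry (knight) says "Bob tells the truth" - this is TRUE because Bob is a knight.
- Alice (knave) says "Henry and I are the same type" - this is FALSE (a lie) because Alice is a knave and Henry is a knight.
- Olivia (knight) says "At least one of us is a knave" - this is TRUE because Alice is a knave.
- Bob (knight) says "I am a knight" - this is TRUE because Bob is a knight.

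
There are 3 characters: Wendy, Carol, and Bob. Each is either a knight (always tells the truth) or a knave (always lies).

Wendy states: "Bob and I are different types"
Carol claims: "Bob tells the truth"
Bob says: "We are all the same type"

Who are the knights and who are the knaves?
Wendy is a knight.
Carol is a knave.
Bob is a knave.

Verification:
- Wendy (knight) says "Bob and I are different types" - this is TRUE because Wendy is a knight and Bob is a knave.
- Carol (knave) says "Bob tells the truth" - this is FALSE (a lie) because Bob is a knave.
- Bob (knave) says "We are all the same type" - this is FALSE (a lie) because Wendy is a knight and Carol and Bob are knaves.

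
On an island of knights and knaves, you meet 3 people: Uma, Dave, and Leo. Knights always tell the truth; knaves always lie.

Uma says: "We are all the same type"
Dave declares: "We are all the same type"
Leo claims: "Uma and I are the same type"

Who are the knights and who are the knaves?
Uma is a knight.
Dave is a knight.
Leo is a knight.

Verification:
- Uma (knight) says "We are all the same type" - this is TRUE because Uma, Dave, and Leo are knights.
- Dave (knight) says "We are all the same type" - this is TRUE because Uma, Dave, and Leo are knights.
- Leo (knight) says "Uma and I are the same type" - this is TRUE because Leo is a knight and Uma is a knight.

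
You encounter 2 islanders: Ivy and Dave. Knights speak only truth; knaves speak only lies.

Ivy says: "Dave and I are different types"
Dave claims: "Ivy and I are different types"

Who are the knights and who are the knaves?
Ivy is a knave.
Dave is a knave.

Verification:
- Ivy (knave) says "Dave and I are different types" - this is FALSE (a lie) because Ivy is a knave and Dave is a knave.
- Dave (knave) says "Ivy and I are different types" - this is FALSE (a lie) because Dave is a knave and Ivy is a knave.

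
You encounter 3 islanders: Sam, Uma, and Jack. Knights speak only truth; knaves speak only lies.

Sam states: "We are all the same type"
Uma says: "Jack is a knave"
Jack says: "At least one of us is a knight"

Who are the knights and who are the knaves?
Sam is a knave.
Uma is a knave.
Jack is a knight.

Verification:
- Sam (knave) says "We are all the same type" - this is FALSE (a lie) because Jack is a knight and Sam and Uma are knaves.
- Uma (knave) says "Jack is a knave" - this is FALSE (a lie) because Jack is a knight.
- Jack (knight) says "At least one of us is a knight" - this is TRUE because Jack is a knight.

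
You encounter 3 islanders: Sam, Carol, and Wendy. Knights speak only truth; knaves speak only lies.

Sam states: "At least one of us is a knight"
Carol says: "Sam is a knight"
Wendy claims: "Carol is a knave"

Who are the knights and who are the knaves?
Sam is a knight.
Carol is a knight.
Wendy is a knave.

Verification:
- Sam (knight) says "At least one of us is a knight" - this is TRUE because Sam and Carol are knights.
- Carol (knight) says "Sam is a knight" - this is TRUE because Sam is a knight.
- Wendy (knave) says "Carol is a knave" - this is FALSE (a lie) because Carol is a knight.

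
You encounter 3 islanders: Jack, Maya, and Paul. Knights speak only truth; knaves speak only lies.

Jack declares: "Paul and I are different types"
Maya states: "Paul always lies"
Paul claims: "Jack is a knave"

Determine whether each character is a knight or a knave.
Jack is a knight.
Maya is a knight.
Paul is a knave.

Verification:
- Jack (knight) says "Paul and I are different types" - this is TRUE because Jack is a knight and Paul is a knave.
- Maya (knight) says "Paul always lies" - this is TRUE because Paul is a knave.
- Paul (knave) says "Jack is a knave" - this is FALSE (a lie) because Jack is a knight.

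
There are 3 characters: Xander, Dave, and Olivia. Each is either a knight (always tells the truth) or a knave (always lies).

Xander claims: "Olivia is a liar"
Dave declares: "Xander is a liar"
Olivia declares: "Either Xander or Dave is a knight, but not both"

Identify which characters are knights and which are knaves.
Xander is a knave.
Dave is a knight.
Olivia is a knight.

Verification:
- Xander (knave) says "Olivia is a liar" - this is FALSE (a lie) because Olivia is a knight.
- Dave (knight) says "Xander is a liar" - this is TRUE because Xander is a knave.
- Olivia (knight) says "Either Xander or Dave is a knight, but not both" - this is TRUE because Xander is a knave and Dave is a knight.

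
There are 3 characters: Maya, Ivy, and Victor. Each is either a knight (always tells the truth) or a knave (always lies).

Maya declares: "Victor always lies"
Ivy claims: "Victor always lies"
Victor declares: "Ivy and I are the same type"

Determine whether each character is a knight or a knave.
Maya is a knight.
Ivy is a knight.
Victor is a knave.

Verification:
- Maya (knight) says "Victor always lies" - this is TRUE because Victor is a knave.
- Ivy (knight) says "Victor always lies" - this is TRUE because Victor is a knave.
- Victor (knave) says "Ivy and I are the same type" - this is FALSE (a lie) because Victor is a knave and Ivy is a knight.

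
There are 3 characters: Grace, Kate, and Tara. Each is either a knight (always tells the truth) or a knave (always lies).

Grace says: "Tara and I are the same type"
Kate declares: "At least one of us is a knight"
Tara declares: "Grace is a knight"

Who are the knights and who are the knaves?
Grace is a knight.
Kate is a knight.
Tara is a knight.

Verification:
- Grace (knight) says "Tara and I are the same type" - this is TRUE because Grace is a knight and Tara is a knight.
- Kate (knight) says "At least one of us is a knight" - this is TRUE because Grace, Kate, and Tara are knights.
- Tara (knight) says "Grace is a knight" - this is TRUE because Grace is a knight.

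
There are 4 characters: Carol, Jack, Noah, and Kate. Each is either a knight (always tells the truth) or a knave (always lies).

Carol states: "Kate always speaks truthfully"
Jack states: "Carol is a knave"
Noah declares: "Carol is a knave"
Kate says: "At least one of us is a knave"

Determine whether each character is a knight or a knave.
Carol is a knight.
Jack is a knave.
Noah is a knave.
Kate is a knight.

Verification:
- Carol (knight) says "Kate always speaks truthfully" - this is TRUE because Kate is a knight.
- Jack (knave) says "Carol is a knave" - this is FALSE (a lie) because Carol is a knight.
- Noah (knave) says "Carol is a knave" - this is FALSE (a lie) because Carol is a knight.
- Kate (knight) says "At least one of us is a knave" - this is TRUE because Jack and Noah are knaves.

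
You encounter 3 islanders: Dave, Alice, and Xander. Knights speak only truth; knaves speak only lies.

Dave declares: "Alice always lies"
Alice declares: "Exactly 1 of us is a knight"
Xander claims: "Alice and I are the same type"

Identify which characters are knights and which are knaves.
Dave is a knave.
Alice is a knight.
Xander is a knave.

Verification:
- Dave (knave) says "Alice always lies" - this is FALSE (a lie) because Alice is a knight.
- Alice (knight) says "Exactly 1 of us is a knight" - this is TRUE because there are 1 knights.
- Xander (knave) says "Alice and I are the same type" - this is FALSE (a lie) because Xander is a knave and Alice is a knight.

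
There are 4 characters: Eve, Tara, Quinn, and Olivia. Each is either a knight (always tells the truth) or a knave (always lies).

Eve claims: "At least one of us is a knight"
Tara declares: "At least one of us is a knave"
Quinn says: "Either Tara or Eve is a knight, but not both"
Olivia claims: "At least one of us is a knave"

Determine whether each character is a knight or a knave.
Eve is a knight.
Tara is a knight.
Quinn is a knave.
Olivia is a knight.

Verification:
- Eve (knight) says "At least one of us is a knight" - this is TRUE because Eve, Tara, and Olivia are knights.
- Tara (knight) says "At least one of us is a knave" - this is TRUE because Quinn is a knave.
- Quinn (knave) says "Either Tara or Eve is a knight, but not both" - this is FALSE (a lie) because Tara is a knight and Eve is a knight.
- Olivia (knight) says "At least one of us is a knave" - this is TRUE because Quinn is a knave.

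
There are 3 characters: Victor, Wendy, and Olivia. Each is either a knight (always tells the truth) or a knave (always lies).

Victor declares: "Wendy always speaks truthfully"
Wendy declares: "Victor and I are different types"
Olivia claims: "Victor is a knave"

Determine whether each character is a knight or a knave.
Victor is a knave.
Wendy is a knave.
Olivia is a knight.

Verification:
- Victor (knave) says "Wendy always speaks truthfully" - this is FALSE (a lie) because Wendy is a knave.
- Wendy (knave) says "Victor and I are different types" - this is FALSE (a lie) because Wendy is a knave and Victor is a knave.
- Olivia (knight) says "Victor is a knave" - this is TRUE because Victor is a knave.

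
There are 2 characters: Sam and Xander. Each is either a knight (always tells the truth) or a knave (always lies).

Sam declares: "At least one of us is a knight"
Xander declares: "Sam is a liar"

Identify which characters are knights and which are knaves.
Sam is a knight.
Xander is a knave.

Verification:
- Sam (knight) says "At least one of us is a knight" - this is TRUE because Sam is a knight.
- Xander (knave) says "Sam is a liar" - this is FALSE (a lie) because Sam is a knight.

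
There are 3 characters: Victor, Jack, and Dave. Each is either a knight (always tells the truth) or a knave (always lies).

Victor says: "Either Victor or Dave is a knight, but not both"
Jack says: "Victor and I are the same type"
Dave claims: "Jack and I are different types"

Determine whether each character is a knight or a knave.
Victor is a knight.
Jack is a knave.
Dave is a knave.

Verification:
- Victor (knight) says "Either Victor or Dave is a knight, but not both" - this is TRUE because Victor is a knight and Dave is a knave.
- Jack (knave) says "Victor and I are the same type" - this is FALSE (a lie) because Jack is a knave and Victor is a knight.
- Dave (knave) says "Jack and I are different types" - this is FALSE (a lie) because Dave is a knave and Jack is a knave.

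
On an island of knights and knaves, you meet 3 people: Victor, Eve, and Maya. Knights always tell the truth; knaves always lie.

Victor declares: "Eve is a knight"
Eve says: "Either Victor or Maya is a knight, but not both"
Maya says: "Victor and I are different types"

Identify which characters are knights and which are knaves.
Victor is a knave.
Eve is a knave.
Maya is a knave.

Verification:
- Victor (knave) says "Eve is a knight" - this is FALSE (a lie) because Eve is a knave.
- Eve (knave) says "Either Victor or Maya is a knight, but not both" - this is FALSE (a lie) because Victor is a knave and Maya is a knave.
- Maya (knave) says "Victor and I are different types" - this is FALSE (a lie) because Maya is a knave and Victor is a knave.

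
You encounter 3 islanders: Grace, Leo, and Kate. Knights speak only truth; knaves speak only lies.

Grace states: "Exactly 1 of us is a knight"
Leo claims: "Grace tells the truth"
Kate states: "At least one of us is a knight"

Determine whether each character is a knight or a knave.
Grace is a knave.
Leo is a knave.
Kate is a knave.

Verification:
- Grace (knave) says "Exactly 1 of us is a knight" - this is FALSE (a lie) because there are 0 knights.
- Leo (knave) says "Grace tells the truth" - this is FALSE (a lie) because Grace is a knave.
- Kate (knave) says "At least one of us is a knight" - this is FALSE (a lie) because no one is a knight.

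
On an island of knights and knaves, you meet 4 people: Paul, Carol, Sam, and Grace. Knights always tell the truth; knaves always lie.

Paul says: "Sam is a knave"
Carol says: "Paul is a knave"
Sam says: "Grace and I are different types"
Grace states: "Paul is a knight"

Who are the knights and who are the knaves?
Paul is a knave.
Carol is a knight.
Sam is a knight.
Grace is a knave.

Verification:
- Paul (knave) says "Sam is a knave" - this is FALSE (a lie) because Sam is a knight.
- Carol (knight) says "Paul is a knave" - this is TRUE because Paul is a knave.
- Sam (knight) says "Grace and I are different types" - this is TRUE because Sam is a knight and Grace is a knave.
- Grace (knave) says "Paul is a knight" - this is FALSE (a lie) because Paul is a knave.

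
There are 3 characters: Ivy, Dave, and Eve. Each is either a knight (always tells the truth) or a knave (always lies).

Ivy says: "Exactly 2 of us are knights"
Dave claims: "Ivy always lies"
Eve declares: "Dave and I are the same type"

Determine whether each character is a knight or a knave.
Ivy is a knave.
Dave is a knight.
Eve is a knave.

Verification:
- Ivy (knave) says "Exactly 2 of us are knights" - this is FALSE (a lie) because there are 1 knights.
- Dave (knight) says "Ivy always lies" - this is TRUE because Ivy is a knave.
- Eve (knave) says "Dave and I are the same type" - this is FALSE (a lie) because Eve is a knave and Dave is a knight.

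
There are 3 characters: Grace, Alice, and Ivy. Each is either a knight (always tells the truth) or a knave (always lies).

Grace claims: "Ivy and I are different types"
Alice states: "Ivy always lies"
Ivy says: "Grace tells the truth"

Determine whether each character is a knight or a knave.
Grace is a knave.
Alice is a knight.
Ivy is a knave.

Verification:
- Grace (knave) says "Ivy and I are different types" - this is FALSE (a lie) because Grace is a knave and Ivy is a knave.
- Alice (knight) says "Ivy always lies" - this is TRUE because Ivy is a knave.
- Ivy (knave) says "Grace tells the truth" - this is FALSE (a lie) because Grace is a knave.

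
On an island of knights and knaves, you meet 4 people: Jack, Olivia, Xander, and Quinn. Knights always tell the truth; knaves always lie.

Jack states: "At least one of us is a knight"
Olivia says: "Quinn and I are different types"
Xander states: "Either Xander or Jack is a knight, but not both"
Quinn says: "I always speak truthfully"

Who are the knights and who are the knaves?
Jack is a knave.
Olivia is a knave.
Xander is a knave.
Quinn is a knave.

Verification:
- Jack (knave) says "At least one of us is a knight" - this is FALSE (a lie) because no one is a knight.
- Olivia (knave) says "Quinn and I are different types" - this is FALSE (a lie) because Olivia is a knave and Quinn is a knave.
- Xander (knave) says "Either Xander or Jack is a knight, but not both" - this is FALSE (a lie) because Xander is a knave and Jack is a knave.
- Quinn (knave) says "I always speak truthfully" - this is FALSE (a lie) because Quinn is a knave.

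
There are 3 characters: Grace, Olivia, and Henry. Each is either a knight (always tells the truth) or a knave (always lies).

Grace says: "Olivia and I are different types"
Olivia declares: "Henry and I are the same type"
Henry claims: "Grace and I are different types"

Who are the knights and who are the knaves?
Grace is a knave.
Olivia is a knave.
Henry is a knight.

Verification:
- Grace (knave) says "Olivia and I are different types" - this is FALSE (a lie) because Grace is a knave and Olivia is a knave.
- Olivia (knave) says "Henry and I are the same type" - this is FALSE (a lie) because Olivia is a knave and Henry is a knight.
- Henry (knight) says "Grace and I are different types" - this is TRUE because Henry is a knight and Grace is a knave.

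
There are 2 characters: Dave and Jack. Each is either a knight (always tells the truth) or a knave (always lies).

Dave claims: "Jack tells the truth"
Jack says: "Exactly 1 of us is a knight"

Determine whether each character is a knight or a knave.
Dave is a knave.
Jack is a knave.

Verification:
- Dave (knave) says "Jack tells the truth" - this is FALSE (a lie) because Jack is a knave.
- Jack (knave) says "Exactly 1 of us is a knight" - this is FALSE (a lie) because there are 0 knights.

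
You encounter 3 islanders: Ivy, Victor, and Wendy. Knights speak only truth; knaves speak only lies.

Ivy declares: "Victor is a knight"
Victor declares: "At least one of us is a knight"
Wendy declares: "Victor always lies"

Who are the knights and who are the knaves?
Ivy is a knight.
Victor is a knight.
Wendy is a knave.

Verification:
- Ivy (knight) says "Victor is a knight" - this is TRUE because Victor is a knight.
- Victor (knight) says "At least one of us is a knight" - this is TRUE because Ivy and Victor are knights.
- Wendy (knave) says "Victor always lies" - this is FALSE (a lie) because Victor is a knight.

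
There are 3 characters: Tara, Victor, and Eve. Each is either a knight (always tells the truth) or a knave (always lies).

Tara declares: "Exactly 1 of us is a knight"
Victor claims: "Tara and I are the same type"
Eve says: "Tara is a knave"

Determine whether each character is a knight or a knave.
Tara is a knight.
Victor is a knave.
Eve is a knave.

Verification:
- Tara (knight) says "Exactly 1 of us is a knight" - this is TRUE because there are 1 knights.
- Victor (knave) says "Tara and I are the same type" - this is FALSE (a lie) because Victor is a knave and Tara is a knight.
- Eve (knave) says "Tara is a knave" - this is FALSE (a lie) because Tara is a knight.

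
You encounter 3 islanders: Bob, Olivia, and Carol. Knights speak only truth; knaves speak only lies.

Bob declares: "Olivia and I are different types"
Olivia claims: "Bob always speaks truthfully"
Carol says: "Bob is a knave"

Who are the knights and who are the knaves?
Bob is a knave.
Olivia is a knave.
Carol is a knight.

Verification:
- Bob (knave) says "Olivia and I are different types" - this is FALSE (a lie) because Bob is a knave and Olivia is a knave.
- Olivia (knave) says "Bob always speaks truthfully" - this is FALSE (a lie) because Bob is a knave.
- Carol (knight) says "Bob is a knave" - this is TRUE because Bob is a knave.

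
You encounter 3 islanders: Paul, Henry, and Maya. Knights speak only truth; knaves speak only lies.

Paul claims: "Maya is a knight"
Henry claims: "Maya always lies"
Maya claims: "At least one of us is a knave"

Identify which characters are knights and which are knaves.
Paul is a knight.
Henry is a knave.
Maya is a knight.

Verification:
- Paul (knight) says "Maya is a knight" - this is TRUE because Maya is a knight.
- Henry (knave) says "Maya always lies" - this is FALSE (a lie) because Maya is a knight.
- Maya (knight) says "At least one of us is a knave" - this is TRUE because Henry is a knave.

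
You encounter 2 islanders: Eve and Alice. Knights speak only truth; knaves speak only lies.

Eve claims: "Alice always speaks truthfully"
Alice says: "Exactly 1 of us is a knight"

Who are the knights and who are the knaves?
Eve is a knave.
Alice is a knave.

Verification:
- Eve (knave) says "Alice always speaks truthfully" - this is FALSE (a lie) because Alice is a knave.
- Alice (knave) says "Exactly 1 of us is a knight" - this is FALSE (a lie) because there are 0 knights.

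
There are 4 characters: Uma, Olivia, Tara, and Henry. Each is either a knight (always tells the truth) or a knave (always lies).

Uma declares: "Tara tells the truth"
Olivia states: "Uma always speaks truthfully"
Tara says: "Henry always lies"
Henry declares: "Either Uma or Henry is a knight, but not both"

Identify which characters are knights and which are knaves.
Uma is a knave.
Olivia is a knave.
Tara is a knave.
Henry is a knight.

Verification:
- Uma (knave) says "Tara tells the truth" - this is FALSE (a lie) because Tara is a knave.
- Olivia (knave) says "Uma always speaks truthfully" - this is FALSE (a lie) because Uma is a knave.
- Tara (knave) says "Henry always lies" - this is FALSE (a lie) because Henry is a knight.
- Henry (knight) says "Either Uma or Henry is a knight, but not both" - this is TRUE because Uma is a knave and Henry is a knight.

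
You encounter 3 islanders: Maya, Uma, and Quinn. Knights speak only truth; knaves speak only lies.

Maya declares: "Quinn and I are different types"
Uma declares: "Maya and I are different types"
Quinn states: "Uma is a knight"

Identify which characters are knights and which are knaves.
Maya is a knave.
Uma is a knave.
Quinn is a knave.

Verification:
- Maya (knave) says "Quinn and I are different types" - this is FALSE (a lie) because Maya is a knave and Quinn is a knave.
- Uma (knave) says "Maya and I are different types" - this is FALSE (a lie) because Uma is a knave and Maya is a knave.
- Quinn (knave) says "Uma is a knight" - this is FALSE (a lie) because Uma is a knave.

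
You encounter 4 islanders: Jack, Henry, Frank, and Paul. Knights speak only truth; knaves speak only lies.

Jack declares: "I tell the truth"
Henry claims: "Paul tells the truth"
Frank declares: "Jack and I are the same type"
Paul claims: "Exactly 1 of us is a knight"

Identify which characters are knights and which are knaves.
Jack is a knight.
Henry is a knave.
Frank is a knight.
Paul is a knave.

Verification:
- Jack (knight) says "I tell the truth" - this is TRUE because Jack is a knight.
- Henry (knave) says "Paul tells the truth" - this is FALSE (a lie) because Paul is a knave.
- Frank (knight) says "Jack and I are the same type" - this is TRUE because Frank is a knight and Jack is a knight.
- Paul (knave) says "Exactly 1 of us is a knight" - this is FALSE (a lie) because there are 2 knights.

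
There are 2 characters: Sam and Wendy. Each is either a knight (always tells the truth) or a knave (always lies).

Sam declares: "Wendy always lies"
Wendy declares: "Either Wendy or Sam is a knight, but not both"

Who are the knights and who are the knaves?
Sam is a knave.
Wendy is a knight.

Verification:
- Sam (knave) says "Wendy always lies" - this is FALSE (a lie) because Wendy is a knight.
- Wendy (knight) says "Either Wendy or Sam is a knight, but not both" - this is TRUE because Wendy is a knight and Sam is a knave.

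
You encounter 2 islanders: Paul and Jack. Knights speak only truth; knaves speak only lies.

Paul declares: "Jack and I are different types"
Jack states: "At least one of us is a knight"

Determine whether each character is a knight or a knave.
Paul is a knave.
Jack is a knave.

Verification:
- Paul (knave) says "Jack and I are different types" - this is FALSE (a lie) because Paul is a knave and Jack is a knave.
- Jack (knave) says "At least one of us is a knight" - this is FALSE (a lie) because no one is a knight.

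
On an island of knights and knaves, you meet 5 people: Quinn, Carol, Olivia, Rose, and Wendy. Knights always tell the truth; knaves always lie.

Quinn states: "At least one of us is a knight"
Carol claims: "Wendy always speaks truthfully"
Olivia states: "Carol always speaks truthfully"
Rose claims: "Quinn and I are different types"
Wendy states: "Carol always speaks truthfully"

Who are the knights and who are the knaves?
Quinn is a knave.
Carol is a knave.
Olivia is a knave.
Rose is a knave.
Wendy is a knave.

Verification:
- Quinn (knave) says "At least one of us is a knight" - this is FALSE (a lie) because no one is a knight.
- Carol (knave) says "Wendy always speaks truthfully" - this is FALSE (a lie) because Wendy is a knave.
- Olivia (knave) says "Carol always speaks truthfully" - this is FALSE (a lie) because Carol is a knave.
- Rose (knave) says "Quinn and I are different types" - this is FALSE (a lie) because Rose is a knave and Quinn is a knave.
- Wendy (knave) says "Carol always speaks truthfully" - this is FALSE (a lie) because Carol is a knave.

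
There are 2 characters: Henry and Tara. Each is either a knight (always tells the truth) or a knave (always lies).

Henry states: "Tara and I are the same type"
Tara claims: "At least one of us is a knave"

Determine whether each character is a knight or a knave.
Henry is a knave.
Tara is a knight.

Verification:
- Henry (knave) says "Tara and I are the same type" - this is FALSE (a lie) because Henry is a knave and Tara is a knight.
- Tara (knight) says "At least one of us is a knave" - this is TRUE because Henry is a knave.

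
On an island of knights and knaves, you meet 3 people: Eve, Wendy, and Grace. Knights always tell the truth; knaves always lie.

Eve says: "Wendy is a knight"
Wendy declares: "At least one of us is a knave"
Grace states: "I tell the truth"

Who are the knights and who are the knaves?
Eve is a knight.
Wendy is a knight.
Grace is a knave.

Verification:
- Eve (knight) says "Wendy is a knight" - this is TRUE because Wendy is a knight.
- Wendy (knight) says "At least one of us is a knave" - this is TRUE because Grace is a knave.
- Grace (knave) says "I tell the truth" - this is FALSE (a lie) because Grace is a knave.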